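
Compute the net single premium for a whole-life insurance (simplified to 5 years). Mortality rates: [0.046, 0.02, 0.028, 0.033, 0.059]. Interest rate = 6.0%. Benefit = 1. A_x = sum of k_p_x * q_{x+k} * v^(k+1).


v = 0.943396
Year 0: k_p_x=1.0, q=0.046, term=0.043396
Year 1: k_p_x=0.954, q=0.02, term=0.016981
Year 2: k_p_x=0.93492, q=0.028, term=0.021979
Year 3: k_p_x=0.908742, q=0.033, term=0.023754
Year 4: k_p_x=0.878754, q=0.059, term=0.038743
A_x = 0.1449


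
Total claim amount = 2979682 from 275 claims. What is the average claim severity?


severity = total / number
= 2979682 / 275
= 10835.2073


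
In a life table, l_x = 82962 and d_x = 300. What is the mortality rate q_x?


q_x = d_x / l_x
= 300 / 82962
= 0.0036


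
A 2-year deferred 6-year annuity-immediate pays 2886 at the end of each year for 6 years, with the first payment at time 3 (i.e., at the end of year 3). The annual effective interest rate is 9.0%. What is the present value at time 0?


PV at time 2 of the 6-year annuity-immediate:
a_n = 2886 * (1-(1+0.09)^(-6))/0.09 = 12946.3611
Discount back 2 years to time 0:
PV = 12946.3611 * (1+0.09)^(-2)
= 12946.3611 * 0.84168
= 10896.6931


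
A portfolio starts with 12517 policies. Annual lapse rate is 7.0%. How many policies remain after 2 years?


remaining = initial * (1 - lapse)^years
= 12517 * (1 - 0.07)^2
= 12517 * 0.8649
= 10825.9533


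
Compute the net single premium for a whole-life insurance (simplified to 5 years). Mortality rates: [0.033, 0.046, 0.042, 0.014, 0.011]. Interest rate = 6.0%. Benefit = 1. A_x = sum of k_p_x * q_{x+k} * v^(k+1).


v = 0.943396
Year 0: k_p_x=1.0, q=0.033, term=0.031132
Year 1: k_p_x=0.967, q=0.046, term=0.039589
Year 2: k_p_x=0.922518, q=0.042, term=0.032532
Year 3: k_p_x=0.883772, q=0.014, term=0.0098
Year 4: k_p_x=0.871399, q=0.011, term=0.007163
A_x = 0.1202


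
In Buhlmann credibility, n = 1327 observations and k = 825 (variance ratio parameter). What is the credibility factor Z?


Z = n / (n + k)
= 1327 / (1327 + 825)
= 1327 / 2152
= 0.6166


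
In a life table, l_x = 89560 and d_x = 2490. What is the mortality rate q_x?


q_x = d_x / l_x
= 2490 / 89560
= 0.0278


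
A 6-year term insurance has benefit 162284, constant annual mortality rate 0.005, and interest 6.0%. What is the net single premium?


NSP = benefit * sum_{k=0}^{n-1} k_p_x * q * v^(k+1)
With constant q=0.005, v=0.943396
Sum = 0.024302
NSP = 162284 * 0.024302
= 3943.8217


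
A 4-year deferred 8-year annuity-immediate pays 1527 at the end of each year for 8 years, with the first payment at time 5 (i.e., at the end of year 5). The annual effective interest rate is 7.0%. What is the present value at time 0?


PV at time 4 of the 8-year annuity-immediate:
a_n = 1527 * (1-(1+0.07)^(-8))/0.07 = 9118.1728
Discount back 4 years to time 0:
PV = 9118.1728 * (1+0.07)^(-4)
= 9118.1728 * 0.762895
= 6956.2104


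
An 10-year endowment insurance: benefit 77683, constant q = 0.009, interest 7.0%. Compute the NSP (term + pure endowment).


Term component = 4739.9776
Pure endowment = 10_p_x * v^10 * benefit = 0.913559 * 0.508349 * 77683 = 36076.5299
NSP = 40816.5075


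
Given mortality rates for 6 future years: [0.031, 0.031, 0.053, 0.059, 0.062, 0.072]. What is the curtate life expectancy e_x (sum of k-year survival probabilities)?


e_x = sum_{k=1}^{n} k_p_x
k_p_x values:
  1_p_x = 0.969
  2_p_x = 0.938961
  3_p_x = 0.889196
  4_p_x = 0.836733
  5_p_x = 0.784856
  6_p_x = 0.728346
e_x = 5.1471


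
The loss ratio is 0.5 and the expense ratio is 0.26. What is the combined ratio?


Combined ratio = loss ratio + expense ratio
= 0.5 + 0.26
= 0.76


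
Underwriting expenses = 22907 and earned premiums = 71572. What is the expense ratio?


Expense ratio = expenses / premiums
= 22907 / 71572
= 0.3201


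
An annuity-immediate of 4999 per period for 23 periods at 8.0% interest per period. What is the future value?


FV = PMT * ((1+i)^n - 1) / i
= 4999 * ((1.08)^23 - 1) / 0.08
= 4999 * (5.871464 - 1) / 0.08
= 304405.5846


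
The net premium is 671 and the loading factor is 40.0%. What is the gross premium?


Gross = net * (1 + loading)
= 671 * (1 + 0.4)
= 671 * 1.4
= 939.4


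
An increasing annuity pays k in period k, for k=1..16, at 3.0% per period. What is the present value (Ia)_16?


(Ia)_n = sum_{k=1}^{n} k * v^k, v = 1/(1+i)
v = 0.970874
Sum computed term by term:
(Ia)_16 = 98.9088


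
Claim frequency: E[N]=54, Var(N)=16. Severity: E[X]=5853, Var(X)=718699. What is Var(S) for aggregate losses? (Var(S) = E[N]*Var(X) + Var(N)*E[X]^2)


Var(S) = E[N]*Var(X) + Var(N)*E[X]^2
= 54*718699 + 16*5853^2
= 38809746 + 548121744
= 5.8693e+08


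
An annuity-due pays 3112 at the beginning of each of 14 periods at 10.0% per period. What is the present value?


PV_due = PMT * (1-(1+i)^(-n))/i * (1+i)
PV_immediate = 22925.1314
PV_due = 22925.1314 * 1.1
= 25217.6445


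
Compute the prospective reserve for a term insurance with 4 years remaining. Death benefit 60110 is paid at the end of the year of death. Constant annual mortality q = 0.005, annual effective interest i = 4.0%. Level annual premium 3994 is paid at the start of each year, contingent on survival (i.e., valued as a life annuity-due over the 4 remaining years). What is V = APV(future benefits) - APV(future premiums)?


v = 1/(1+i) = 0.961538
APV(future benefits) per unit = sum_{k=0}^{3} k_p_x * q * v^(k+1) = 0.018018
APV(future benefits) = 60110 * 0.018018 = 1083.076
Life annuity-due factor ä_{x:4} = sum_{k=0}^{3} k_p_x * v^k = 3.747793
APV(future premiums) = 3994 * 3.747793 = 14968.6833
V = 1083.076 - 14968.6833
= -13885.6073


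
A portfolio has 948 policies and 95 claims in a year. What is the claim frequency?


frequency = claims / policies
= 95 / 948
= 0.1002


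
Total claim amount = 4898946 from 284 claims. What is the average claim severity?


severity = total / number
= 4898946 / 284
= 17249.8099


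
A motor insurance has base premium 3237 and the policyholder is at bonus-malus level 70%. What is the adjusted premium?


adjusted = base * BM_level / 100
= 3237 * 70 / 100
= 3237 * 0.7
= 2265.9


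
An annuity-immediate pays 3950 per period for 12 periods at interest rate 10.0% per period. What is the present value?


PV = PMT * (1 - (1+i)^(-n)) / i
= 3950 * (1 - (1+0.1)^(-12)) / 0.1
= 3950 * (1 - 0.318631) / 0.1
= 3950 * 6.813692
= 26914.0827


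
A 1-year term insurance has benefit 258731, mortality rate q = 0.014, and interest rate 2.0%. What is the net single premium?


NSP = benefit * q * v
v = 1/(1+i) = 0.980392
NSP = 258731 * 0.014 * 0.980392
= 3551.2098


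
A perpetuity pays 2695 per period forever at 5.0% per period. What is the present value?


PV = PMT / i
= 2695 / 0.05
= 53900.0


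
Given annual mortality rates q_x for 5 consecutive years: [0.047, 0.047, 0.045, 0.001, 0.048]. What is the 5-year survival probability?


p_k = 1 - q_k for each year
Survival = product of (1 - q_k)
= 0.953 * 0.953 * 0.955 * 0.999 * 0.952
= 0.8249


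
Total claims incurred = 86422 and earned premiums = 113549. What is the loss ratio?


Loss ratio = claims / premiums
= 86422 / 113549
= 0.7611


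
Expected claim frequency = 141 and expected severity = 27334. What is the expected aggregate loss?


E[S] = E[N] * E[X]
= 141 * 27334
= 3.8541e+06


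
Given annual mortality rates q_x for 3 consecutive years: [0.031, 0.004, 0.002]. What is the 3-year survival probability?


p_k = 1 - q_k for each year
Survival = product of (1 - q_k)
= 0.969 * 0.996 * 0.998
= 0.9632


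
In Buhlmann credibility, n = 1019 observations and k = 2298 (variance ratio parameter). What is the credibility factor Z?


Z = n / (n + k)
= 1019 / (1019 + 2298)
= 1019 / 3317
= 0.3072


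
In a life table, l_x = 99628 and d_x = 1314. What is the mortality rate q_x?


q_x = d_x / l_x
= 1314 / 99628
= 0.0132


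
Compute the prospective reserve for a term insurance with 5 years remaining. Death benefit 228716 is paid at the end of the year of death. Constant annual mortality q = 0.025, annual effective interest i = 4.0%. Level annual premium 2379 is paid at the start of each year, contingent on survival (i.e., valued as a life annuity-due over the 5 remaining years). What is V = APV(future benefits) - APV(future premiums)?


v = 1/(1+i) = 0.961538
APV(future benefits) per unit = sum_{k=0}^{4} k_p_x * q * v^(k+1) = 0.106078
APV(future benefits) = 228716 * 0.106078 = 24261.8032
Life annuity-due factor ä_{x:5} = sum_{k=0}^{4} k_p_x * v^k = 4.412857
APV(future premiums) = 2379 * 4.412857 = 10498.1869
V = 24261.8032 - 10498.1869
= 13763.6163


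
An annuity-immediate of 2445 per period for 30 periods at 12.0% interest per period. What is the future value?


FV = PMT * ((1+i)^n - 1) / i
= 2445 * ((1.12)^30 - 1) / 0.12
= 2445 * (29.959922 - 1) / 0.12
= 590058.4132


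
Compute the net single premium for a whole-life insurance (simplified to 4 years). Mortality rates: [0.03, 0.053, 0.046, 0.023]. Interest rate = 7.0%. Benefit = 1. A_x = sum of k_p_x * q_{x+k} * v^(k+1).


v = 0.934579
Year 0: k_p_x=1.0, q=0.03, term=0.028037
Year 1: k_p_x=0.97, q=0.053, term=0.044903
Year 2: k_p_x=0.91859, q=0.046, term=0.034493
Year 3: k_p_x=0.876335, q=0.023, term=0.015377
A_x = 0.1228


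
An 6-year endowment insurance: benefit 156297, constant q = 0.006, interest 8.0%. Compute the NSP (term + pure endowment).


Term component = 4276.492
Pure endowment = 6_p_x * v^6 * benefit = 0.964536 * 0.63017 * 156297 = 95000.6147
NSP = 99277.1067


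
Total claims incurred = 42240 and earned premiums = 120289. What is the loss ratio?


Loss ratio = claims / premiums
= 42240 / 120289
= 0.3512


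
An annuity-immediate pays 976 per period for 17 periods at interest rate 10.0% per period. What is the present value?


PV = PMT * (1 - (1+i)^(-n)) / i
= 976 * (1 - (1+0.1)^(-17)) / 0.1
= 976 * (1 - 0.197845) / 0.1
= 976 * 8.021553
= 7829.036


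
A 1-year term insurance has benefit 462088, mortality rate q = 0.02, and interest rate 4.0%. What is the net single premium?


NSP = benefit * q * v
v = 1/(1+i) = 0.961538
NSP = 462088 * 0.02 * 0.961538
= 8886.3077


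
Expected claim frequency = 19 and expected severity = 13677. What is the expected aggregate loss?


E[S] = E[N] * E[X]
= 19 * 13677
= 259863


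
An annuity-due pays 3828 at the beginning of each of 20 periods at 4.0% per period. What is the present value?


PV_due = PMT * (1-(1+i)^(-n))/i * (1+i)
PV_immediate = 52023.7692
PV_due = 52023.7692 * 1.04
= 54104.72


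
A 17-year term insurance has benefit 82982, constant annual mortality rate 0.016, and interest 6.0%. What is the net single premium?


NSP = benefit * sum_{k=0}^{n-1} k_p_x * q * v^(k+1)
With constant q=0.016, v=0.943396
Sum = 0.151094
NSP = 82982 * 0.151094
= 12538.0743


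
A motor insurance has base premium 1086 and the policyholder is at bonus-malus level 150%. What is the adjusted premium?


adjusted = base * BM_level / 100
= 1086 * 150 / 100
= 1086 * 1.5
= 1629.0


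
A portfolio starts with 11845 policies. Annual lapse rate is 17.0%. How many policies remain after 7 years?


remaining = initial * (1 - lapse)^years
= 11845 * (1 - 0.17)^7
= 11845 * 0.271361
= 3214.2652


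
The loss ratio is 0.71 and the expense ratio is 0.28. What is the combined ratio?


Combined ratio = loss ratio + expense ratio
= 0.71 + 0.28
= 0.99


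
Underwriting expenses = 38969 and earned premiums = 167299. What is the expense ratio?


Expense ratio = expenses / premiums
= 38969 / 167299
= 0.2329


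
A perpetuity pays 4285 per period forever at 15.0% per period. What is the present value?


PV = PMT / i
= 4285 / 0.15
= 28566.6667


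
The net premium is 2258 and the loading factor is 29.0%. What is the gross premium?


Gross = net * (1 + loading)
= 2258 * (1 + 0.29)
= 2258 * 1.29
= 2912.82


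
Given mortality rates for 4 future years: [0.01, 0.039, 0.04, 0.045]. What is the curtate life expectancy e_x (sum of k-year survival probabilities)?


e_x = sum_{k=1}^{n} k_p_x
k_p_x values:
  1_p_x = 0.99
  2_p_x = 0.95139
  3_p_x = 0.913334
  4_p_x = 0.872234
e_x = 3.727


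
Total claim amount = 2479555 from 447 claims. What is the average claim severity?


severity = total / number
= 2479555 / 447
= 5547.1029


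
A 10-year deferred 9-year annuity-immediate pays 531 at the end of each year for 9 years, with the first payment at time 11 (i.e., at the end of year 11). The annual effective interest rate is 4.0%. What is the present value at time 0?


PV at time 10 of the 9-year annuity-immediate:
a_n = 531 * (1-(1+0.04)^(-9))/0.04 = 3948.1611
Discount back 10 years to time 0:
PV = 3948.1611 * (1+0.04)^(-10)
= 3948.1611 * 0.675564
= 2667.2362


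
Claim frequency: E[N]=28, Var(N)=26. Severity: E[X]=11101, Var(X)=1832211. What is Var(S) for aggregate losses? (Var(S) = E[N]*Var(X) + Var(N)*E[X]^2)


Var(S) = E[N]*Var(X) + Var(N)*E[X]^2
= 28*1832211 + 26*11101^2
= 51301908 + 3204037226
= 3.2553e+09


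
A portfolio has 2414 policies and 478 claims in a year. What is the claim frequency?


frequency = claims / policies
= 478 / 2414
= 0.198


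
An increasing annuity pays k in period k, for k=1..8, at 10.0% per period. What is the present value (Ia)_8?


(Ia)_n = sum_{k=1}^{n} k * v^k, v = 1/(1+i)
v = 0.909091
Sum computed term by term:
(Ia)_8 = 21.3636


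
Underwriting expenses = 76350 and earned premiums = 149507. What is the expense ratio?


Expense ratio = expenses / premiums
= 76350 / 149507
= 0.5107


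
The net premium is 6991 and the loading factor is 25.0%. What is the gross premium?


Gross = net * (1 + loading)
= 6991 * (1 + 0.25)
= 6991 * 1.25
= 8738.75


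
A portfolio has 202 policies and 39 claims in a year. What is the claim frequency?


frequency = claims / policies
= 39 / 202
= 0.1931


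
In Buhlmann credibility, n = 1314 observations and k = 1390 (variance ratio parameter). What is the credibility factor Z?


Z = n / (n + k)
= 1314 / (1314 + 1390)
= 1314 / 2704
= 0.4859


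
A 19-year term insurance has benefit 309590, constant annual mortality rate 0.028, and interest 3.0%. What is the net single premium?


NSP = benefit * sum_{k=0}^{n-1} k_p_x * q * v^(k+1)
With constant q=0.028, v=0.970874
Sum = 0.322256
NSP = 309590 * 0.322256
= 99767.2723


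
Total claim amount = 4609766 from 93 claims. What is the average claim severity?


severity = total / number
= 4609766 / 93
= 49567.3763


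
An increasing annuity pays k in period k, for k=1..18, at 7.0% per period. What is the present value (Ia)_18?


(Ia)_n = sum_{k=1}^{n} k * v^k, v = 1/(1+i)
v = 0.934579
Sum computed term by term:
(Ia)_18 = 77.681


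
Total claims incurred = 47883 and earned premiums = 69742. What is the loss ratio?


Loss ratio = claims / premiums
= 47883 / 69742
= 0.6866


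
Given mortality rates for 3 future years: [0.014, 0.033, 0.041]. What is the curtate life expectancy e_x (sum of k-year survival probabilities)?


e_x = sum_{k=1}^{n} k_p_x
k_p_x values:
  1_p_x = 0.986
  2_p_x = 0.953462
  3_p_x = 0.91437
e_x = 2.8538


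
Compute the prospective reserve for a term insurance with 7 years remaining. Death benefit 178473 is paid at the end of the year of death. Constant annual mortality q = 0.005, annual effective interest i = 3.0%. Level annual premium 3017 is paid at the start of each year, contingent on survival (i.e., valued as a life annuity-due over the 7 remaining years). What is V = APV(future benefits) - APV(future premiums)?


v = 1/(1+i) = 0.970874
APV(future benefits) per unit = sum_{k=0}^{6} k_p_x * q * v^(k+1) = 0.030706
APV(future benefits) = 178473 * 0.030706 = 5480.2266
Life annuity-due factor ä_{x:7} = sum_{k=0}^{6} k_p_x * v^k = 6.325476
APV(future premiums) = 3017 * 6.325476 = 19083.961
V = 5480.2266 - 19083.961
= -13603.7344


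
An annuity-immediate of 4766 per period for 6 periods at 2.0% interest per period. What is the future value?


FV = PMT * ((1+i)^n - 1) / i
= 4766 * ((1.02)^6 - 1) / 0.02
= 4766 * (1.126162 - 1) / 0.02
= 30064.5045


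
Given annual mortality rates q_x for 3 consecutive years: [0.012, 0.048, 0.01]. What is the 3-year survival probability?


p_k = 1 - q_k for each year
Survival = product of (1 - q_k)
= 0.988 * 0.952 * 0.99
= 0.9312


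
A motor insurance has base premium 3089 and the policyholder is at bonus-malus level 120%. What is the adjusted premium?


adjusted = base * BM_level / 100
= 3089 * 120 / 100
= 3089 * 1.2
= 3706.8


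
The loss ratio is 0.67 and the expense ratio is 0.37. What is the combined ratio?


Combined ratio = loss ratio + expense ratio
= 0.67 + 0.37
= 1.04


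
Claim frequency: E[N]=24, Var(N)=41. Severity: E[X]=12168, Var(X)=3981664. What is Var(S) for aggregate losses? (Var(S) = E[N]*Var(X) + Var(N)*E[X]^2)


Var(S) = E[N]*Var(X) + Var(N)*E[X]^2
= 24*3981664 + 41*12168^2
= 95559936 + 6070469184
= 6.1660e+09


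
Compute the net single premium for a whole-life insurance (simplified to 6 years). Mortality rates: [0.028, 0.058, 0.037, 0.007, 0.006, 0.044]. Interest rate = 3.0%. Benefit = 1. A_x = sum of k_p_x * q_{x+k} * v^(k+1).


v = 0.970874
Year 0: k_p_x=1.0, q=0.028, term=0.027184
Year 1: k_p_x=0.972, q=0.058, term=0.05314
Year 2: k_p_x=0.915624, q=0.037, term=0.031003
Year 3: k_p_x=0.881746, q=0.007, term=0.005484
Year 4: k_p_x=0.875574, q=0.006, term=0.004532
Year 5: k_p_x=0.87032, q=0.044, term=0.032071
A_x = 0.1534


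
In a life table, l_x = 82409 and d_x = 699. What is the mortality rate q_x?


q_x = d_x / l_x
= 699 / 82409
= 0.0085


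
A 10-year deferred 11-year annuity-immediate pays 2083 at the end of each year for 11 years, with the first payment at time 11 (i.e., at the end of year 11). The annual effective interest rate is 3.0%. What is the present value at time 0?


PV at time 10 of the 11-year annuity-immediate:
a_n = 2083 * (1-(1+0.03)^(-11))/0.03 = 19273.216
Discount back 10 years to time 0:
PV = 19273.216 * (1+0.03)^(-10)
= 19273.216 * 0.744094
= 14341.0828


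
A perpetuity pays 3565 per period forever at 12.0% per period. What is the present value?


PV = PMT / i
= 3565 / 0.12
= 29708.3333


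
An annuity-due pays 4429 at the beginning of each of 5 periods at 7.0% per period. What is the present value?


PV_due = PMT * (1-(1+i)^(-n))/i * (1+i)
PV_immediate = 18159.7744
PV_due = 18159.7744 * 1.07
= 19430.9587


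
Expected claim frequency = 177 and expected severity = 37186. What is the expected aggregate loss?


E[S] = E[N] * E[X]
= 177 * 37186
= 6.5819e+06


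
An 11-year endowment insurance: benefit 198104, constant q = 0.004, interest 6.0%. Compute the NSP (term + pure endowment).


Term component = 6140.3953
Pure endowment = 11_p_x * v^11 * benefit = 0.95687 * 0.526788 * 198104 = 99857.6748
NSP = 105998.0702


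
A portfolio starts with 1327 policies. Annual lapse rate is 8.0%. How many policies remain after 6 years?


remaining = initial * (1 - lapse)^years
= 1327 * (1 - 0.08)^6
= 1327 * 0.606355
= 804.6331


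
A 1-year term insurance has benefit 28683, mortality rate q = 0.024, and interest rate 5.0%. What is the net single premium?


NSP = benefit * q * v
v = 1/(1+i) = 0.952381
NSP = 28683 * 0.024 * 0.952381
= 655.6114


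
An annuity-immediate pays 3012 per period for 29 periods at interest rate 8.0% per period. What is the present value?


PV = PMT * (1 - (1+i)^(-n)) / i
= 3012 * (1 - (1+0.08)^(-29)) / 0.08
= 3012 * (1 - 0.107328) / 0.08
= 3012 * 11.158406
= 33609.1189


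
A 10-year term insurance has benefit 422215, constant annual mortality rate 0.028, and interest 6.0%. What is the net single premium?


NSP = benefit * sum_{k=0}^{n-1} k_p_x * q * v^(k+1)
With constant q=0.028, v=0.943396
Sum = 0.184436
NSP = 422215 * 0.184436
= 77871.757


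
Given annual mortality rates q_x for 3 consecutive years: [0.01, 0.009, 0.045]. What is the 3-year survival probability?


p_k = 1 - q_k for each year
Survival = product of (1 - q_k)
= 0.99 * 0.991 * 0.955
= 0.9369


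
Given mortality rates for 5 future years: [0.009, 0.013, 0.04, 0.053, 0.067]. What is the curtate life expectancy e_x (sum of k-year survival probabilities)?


e_x = sum_{k=1}^{n} k_p_x
k_p_x values:
  1_p_x = 0.991
  2_p_x = 0.978117
  3_p_x = 0.938992
  4_p_x = 0.889226
  5_p_x = 0.829648
e_x = 4.627


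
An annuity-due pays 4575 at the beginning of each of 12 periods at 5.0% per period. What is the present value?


PV_due = PMT * (1-(1+i)^(-n))/i * (1+i)
PV_immediate = 40549.3762
PV_due = 40549.3762 * 1.05
= 42576.845


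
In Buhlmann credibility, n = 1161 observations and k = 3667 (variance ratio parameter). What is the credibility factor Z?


Z = n / (n + k)
= 1161 / (1161 + 3667)
= 1161 / 4828
= 0.2405


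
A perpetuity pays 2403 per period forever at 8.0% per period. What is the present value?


PV = PMT / i
= 2403 / 0.08
= 30037.5


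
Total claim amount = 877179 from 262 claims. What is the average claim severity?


severity = total / number
= 877179 / 262
= 3348.0115


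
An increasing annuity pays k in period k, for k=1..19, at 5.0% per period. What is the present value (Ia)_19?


(Ia)_n = sum_{k=1}^{n} k * v^k, v = 1/(1+i)
v = 0.952381
Sum computed term by term:
(Ia)_19 = 103.4128


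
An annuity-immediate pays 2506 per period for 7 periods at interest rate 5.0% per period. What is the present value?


PV = PMT * (1 - (1+i)^(-n)) / i
= 2506 * (1 - (1+0.05)^(-7)) / 0.05
= 2506 * (1 - 0.710681) / 0.05
= 2506 * 5.786373
= 14500.6517


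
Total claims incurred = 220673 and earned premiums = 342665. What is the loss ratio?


Loss ratio = claims / premiums
= 220673 / 342665
= 0.644


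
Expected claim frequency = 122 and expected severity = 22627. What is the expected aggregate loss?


E[S] = E[N] * E[X]
= 122 * 22627
= 2.7605e+06


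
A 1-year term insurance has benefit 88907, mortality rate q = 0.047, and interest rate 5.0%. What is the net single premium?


NSP = benefit * q * v
v = 1/(1+i) = 0.952381
NSP = 88907 * 0.047 * 0.952381
= 3979.6467


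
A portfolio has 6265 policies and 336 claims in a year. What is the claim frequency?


frequency = claims / policies
= 336 / 6265
= 0.0536


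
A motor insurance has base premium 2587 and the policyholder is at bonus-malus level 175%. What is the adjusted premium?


adjusted = base * BM_level / 100
= 2587 * 175 / 100
= 2587 * 1.75
= 4527.25


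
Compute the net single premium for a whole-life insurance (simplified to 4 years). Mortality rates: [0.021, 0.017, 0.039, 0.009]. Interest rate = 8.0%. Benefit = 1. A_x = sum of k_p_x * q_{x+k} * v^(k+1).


v = 0.925926
Year 0: k_p_x=1.0, q=0.021, term=0.019444
Year 1: k_p_x=0.979, q=0.017, term=0.014269
Year 2: k_p_x=0.962357, q=0.039, term=0.029794
Year 3: k_p_x=0.924825, q=0.009, term=0.006118
A_x = 0.0696


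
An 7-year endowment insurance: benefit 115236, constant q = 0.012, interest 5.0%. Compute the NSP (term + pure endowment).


Term component = 7737.3749
Pure endowment = 7_p_x * v^7 * benefit = 0.918964 * 0.710681 * 115236 = 75259.5632
NSP = 82996.9381


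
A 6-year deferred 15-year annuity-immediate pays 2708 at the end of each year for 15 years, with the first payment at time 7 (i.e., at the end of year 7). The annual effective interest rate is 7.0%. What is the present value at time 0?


PV at time 6 of the 15-year annuity-immediate:
a_n = 2708 * (1-(1+0.07)^(-15))/0.07 = 24664.2311
Discount back 6 years to time 0:
PV = 24664.2311 * (1+0.07)^(-6)
= 24664.2311 * 0.666342
= 16434.8186


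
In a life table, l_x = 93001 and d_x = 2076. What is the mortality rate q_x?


q_x = d_x / l_x
= 2076 / 93001
= 0.0223


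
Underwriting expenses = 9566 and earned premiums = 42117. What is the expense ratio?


Expense ratio = expenses / premiums
= 9566 / 42117
= 0.2271


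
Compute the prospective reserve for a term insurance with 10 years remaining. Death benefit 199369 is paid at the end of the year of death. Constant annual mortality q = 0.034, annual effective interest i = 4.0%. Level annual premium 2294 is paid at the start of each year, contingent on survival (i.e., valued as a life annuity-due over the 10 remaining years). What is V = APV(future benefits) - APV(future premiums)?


v = 1/(1+i) = 0.961538
APV(future benefits) per unit = sum_{k=0}^{9} k_p_x * q * v^(k+1) = 0.239833
APV(future benefits) = 199369 * 0.239833 = 47815.2242
Life annuity-due factor ä_{x:10} = sum_{k=0}^{9} k_p_x * v^k = 7.336062
APV(future premiums) = 2294 * 7.336062 = 16828.9261
V = 47815.2242 - 16828.9261
= 30986.2982


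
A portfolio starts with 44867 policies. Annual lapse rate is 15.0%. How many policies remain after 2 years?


remaining = initial * (1 - lapse)^years
= 44867 * (1 - 0.15)^2
= 44867 * 0.7225
= 32416.4075


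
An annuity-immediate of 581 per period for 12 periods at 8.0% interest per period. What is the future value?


FV = PMT * ((1+i)^n - 1) / i
= 581 * ((1.08)^12 - 1) / 0.08
= 581 * (2.51817 - 1) / 0.08
= 11025.7105


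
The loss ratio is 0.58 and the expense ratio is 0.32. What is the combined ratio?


Combined ratio = loss ratio + expense ratio
= 0.58 + 0.32
= 0.9


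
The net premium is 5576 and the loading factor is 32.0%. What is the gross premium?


Gross = net * (1 + loading)
= 5576 * (1 + 0.32)
= 5576 * 1.32
= 7360.32


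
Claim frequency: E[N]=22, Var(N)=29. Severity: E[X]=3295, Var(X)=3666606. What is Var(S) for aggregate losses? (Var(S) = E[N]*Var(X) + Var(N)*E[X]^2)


Var(S) = E[N]*Var(X) + Var(N)*E[X]^2
= 22*3666606 + 29*3295^2
= 80665332 + 314853725
= 3.9552e+08


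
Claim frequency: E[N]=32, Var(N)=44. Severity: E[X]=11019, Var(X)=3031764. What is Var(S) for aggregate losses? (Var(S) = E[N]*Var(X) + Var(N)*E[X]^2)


Var(S) = E[N]*Var(X) + Var(N)*E[X]^2
= 32*3031764 + 44*11019^2
= 97016448 + 5342407884
= 5.4394e+09


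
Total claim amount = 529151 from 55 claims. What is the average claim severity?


severity = total / number
= 529151 / 55
= 9620.9273


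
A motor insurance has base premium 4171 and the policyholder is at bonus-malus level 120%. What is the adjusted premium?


adjusted = base * BM_level / 100
= 4171 * 120 / 100
= 4171 * 1.2
= 5005.2


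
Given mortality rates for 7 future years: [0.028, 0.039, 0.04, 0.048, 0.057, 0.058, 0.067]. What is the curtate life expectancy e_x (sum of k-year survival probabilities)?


e_x = sum_{k=1}^{n} k_p_x
k_p_x values:
  1_p_x = 0.972
  2_p_x = 0.934092
  3_p_x = 0.896728
  4_p_x = 0.853685
  5_p_x = 0.805025
  6_p_x = 0.758334
  7_p_x = 0.707525
e_x = 5.9274


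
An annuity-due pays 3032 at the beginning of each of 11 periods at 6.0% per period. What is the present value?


PV_due = PMT * (1-(1+i)^(-n))/i * (1+i)
PV_immediate = 23913.0037
PV_due = 23913.0037 * 1.06
= 25347.7839


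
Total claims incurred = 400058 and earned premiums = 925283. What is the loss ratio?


Loss ratio = claims / premiums
= 400058 / 925283
= 0.4324


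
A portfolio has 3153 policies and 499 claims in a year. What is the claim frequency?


frequency = claims / policies
= 499 / 3153
= 0.1583


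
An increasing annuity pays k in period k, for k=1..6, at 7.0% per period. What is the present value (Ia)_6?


(Ia)_n = sum_{k=1}^{n} k * v^k, v = 1/(1+i)
v = 0.934579
Sum computed term by term:
(Ia)_6 = 15.7449


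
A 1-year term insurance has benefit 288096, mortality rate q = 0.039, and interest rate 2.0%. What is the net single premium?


NSP = benefit * q * v
v = 1/(1+i) = 0.980392
NSP = 288096 * 0.039 * 0.980392
= 11015.4353


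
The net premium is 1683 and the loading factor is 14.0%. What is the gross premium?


Gross = net * (1 + loading)
= 1683 * (1 + 0.14)
= 1683 * 1.14
= 1918.62


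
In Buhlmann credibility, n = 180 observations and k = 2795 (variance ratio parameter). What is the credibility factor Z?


Z = n / (n + k)
= 180 / (180 + 2795)
= 180 / 2975
= 0.0605


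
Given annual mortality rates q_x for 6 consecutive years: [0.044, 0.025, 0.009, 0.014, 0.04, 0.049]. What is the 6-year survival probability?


p_k = 1 - q_k for each year
Survival = product of (1 - q_k)
= 0.956 * 0.975 * 0.991 * 0.986 * 0.96 * 0.951
= 0.8315


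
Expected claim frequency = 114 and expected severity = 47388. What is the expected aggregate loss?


E[S] = E[N] * E[X]
= 114 * 47388
= 5.4022e+06


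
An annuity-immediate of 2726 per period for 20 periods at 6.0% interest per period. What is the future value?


FV = PMT * ((1+i)^n - 1) / i
= 2726 * ((1.06)^20 - 1) / 0.06
= 2726 * (3.207135 - 1) / 0.06
= 100277.5216


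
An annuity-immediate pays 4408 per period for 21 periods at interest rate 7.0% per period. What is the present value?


PV = PMT * (1 - (1+i)^(-n)) / i
= 4408 * (1 - (1+0.07)^(-21)) / 0.07
= 4408 * (1 - 0.241513) / 0.07
= 4408 * 10.835527
= 47763.0045


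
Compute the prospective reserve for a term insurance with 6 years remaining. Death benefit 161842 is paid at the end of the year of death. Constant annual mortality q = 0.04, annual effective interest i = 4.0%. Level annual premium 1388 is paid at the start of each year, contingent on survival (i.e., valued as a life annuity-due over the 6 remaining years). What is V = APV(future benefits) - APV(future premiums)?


v = 1/(1+i) = 0.961538
APV(future benefits) per unit = sum_{k=0}^{5} k_p_x * q * v^(k+1) = 0.190688
APV(future benefits) = 161842 * 0.190688 = 30861.2584
Life annuity-due factor ä_{x:6} = sum_{k=0}^{5} k_p_x * v^k = 4.957877
APV(future premiums) = 1388 * 4.957877 = 6881.5332
V = 30861.2584 - 6881.5332
= 23979.7252


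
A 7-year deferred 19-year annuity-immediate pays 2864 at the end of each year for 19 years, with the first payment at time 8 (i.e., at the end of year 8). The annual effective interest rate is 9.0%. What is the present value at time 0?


PV at time 7 of the 19-year annuity-immediate:
a_n = 2864 * (1-(1+0.09)^(-19))/0.09 = 25633.1287
Discount back 7 years to time 0:
PV = 25633.1287 * (1+0.09)^(-7)
= 25633.1287 * 0.547034
= 14022.1992


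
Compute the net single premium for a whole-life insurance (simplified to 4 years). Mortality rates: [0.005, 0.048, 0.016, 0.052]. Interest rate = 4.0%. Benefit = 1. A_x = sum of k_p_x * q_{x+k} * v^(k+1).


v = 0.961538
Year 0: k_p_x=1.0, q=0.005, term=0.004808
Year 1: k_p_x=0.995, q=0.048, term=0.044157
Year 2: k_p_x=0.94724, q=0.016, term=0.013473
Year 3: k_p_x=0.932084, q=0.052, term=0.041431
A_x = 0.1039


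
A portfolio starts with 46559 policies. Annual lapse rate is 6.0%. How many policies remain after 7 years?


remaining = initial * (1 - lapse)^years
= 46559 * (1 - 0.06)^7
= 46559 * 0.648478
= 30192.4683


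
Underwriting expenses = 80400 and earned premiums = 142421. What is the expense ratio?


Expense ratio = expenses / premiums
= 80400 / 142421
= 0.5645


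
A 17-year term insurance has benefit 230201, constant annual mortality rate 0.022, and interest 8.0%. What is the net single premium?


NSP = benefit * sum_{k=0}^{n-1} k_p_x * q * v^(k+1)
With constant q=0.022, v=0.925926
Sum = 0.175749
NSP = 230201 * 0.175749
= 40457.5792


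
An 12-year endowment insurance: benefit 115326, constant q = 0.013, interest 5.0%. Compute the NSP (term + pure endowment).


Term component = 12471.7489
Pure endowment = 12_p_x * v^12 * benefit = 0.854685 * 0.556837 * 115326 = 54885.9862
NSP = 67357.7351


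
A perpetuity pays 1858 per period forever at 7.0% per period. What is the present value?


PV = PMT / i
= 1858 / 0.07
= 26542.8571


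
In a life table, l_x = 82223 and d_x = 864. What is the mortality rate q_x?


q_x = d_x / l_x
= 864 / 82223
= 0.0105


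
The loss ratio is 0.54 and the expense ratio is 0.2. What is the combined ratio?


Combined ratio = loss ratio + expense ratio
= 0.54 + 0.2
= 0.74


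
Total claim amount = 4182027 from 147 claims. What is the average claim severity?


severity = total / number
= 4182027 / 147
= 28449.1633


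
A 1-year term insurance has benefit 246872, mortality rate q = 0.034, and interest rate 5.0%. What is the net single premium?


NSP = benefit * q * v
v = 1/(1+i) = 0.952381
NSP = 246872 * 0.034 * 0.952381
= 7993.9505


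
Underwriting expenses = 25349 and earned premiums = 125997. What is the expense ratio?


Expense ratio = expenses / premiums
= 25349 / 125997
= 0.2012


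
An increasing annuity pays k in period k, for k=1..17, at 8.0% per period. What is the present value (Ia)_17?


(Ia)_n = sum_{k=1}^{n} k * v^k, v = 1/(1+i)
v = 0.925926
Sum computed term by term:
(Ia)_17 = 65.71


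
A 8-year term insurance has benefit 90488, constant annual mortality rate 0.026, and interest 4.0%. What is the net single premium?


NSP = benefit * sum_{k=0}^{n-1} k_p_x * q * v^(k+1)
With constant q=0.026, v=0.961538
Sum = 0.16079
NSP = 90488 * 0.16079
= 14549.5625


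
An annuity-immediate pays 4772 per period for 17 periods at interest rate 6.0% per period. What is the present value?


PV = PMT * (1 - (1+i)^(-n)) / i
= 4772 * (1 - (1+0.06)^(-17)) / 0.06
= 4772 * (1 - 0.371364) / 0.06
= 4772 * 10.47726
= 49997.4832


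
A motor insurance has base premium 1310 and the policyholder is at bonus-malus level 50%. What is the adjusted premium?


adjusted = base * BM_level / 100
= 1310 * 50 / 100
= 1310 * 0.5
= 655.0


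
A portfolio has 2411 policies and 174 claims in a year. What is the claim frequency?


frequency = claims / policies
= 174 / 2411
= 0.0722


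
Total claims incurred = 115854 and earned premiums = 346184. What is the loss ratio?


Loss ratio = claims / premiums
= 115854 / 346184
= 0.3347


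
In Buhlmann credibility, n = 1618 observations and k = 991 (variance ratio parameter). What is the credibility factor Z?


Z = n / (n + k)
= 1618 / (1618 + 991)
= 1618 / 2609
= 0.6202


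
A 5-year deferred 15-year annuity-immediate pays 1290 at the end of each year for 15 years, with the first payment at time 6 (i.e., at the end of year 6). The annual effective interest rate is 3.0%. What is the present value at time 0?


PV at time 5 of the 15-year annuity-immediate:
a_n = 1290 * (1-(1+0.03)^(-15))/0.03 = 15399.9363
Discount back 5 years to time 0:
PV = 15399.9363 * (1+0.03)^(-5)
= 15399.9363 * 0.862609
= 13284.1203


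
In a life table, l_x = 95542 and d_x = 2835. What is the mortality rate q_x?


q_x = d_x / l_x
= 2835 / 95542
= 0.0297


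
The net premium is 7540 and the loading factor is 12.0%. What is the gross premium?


Gross = net * (1 + loading)
= 7540 * (1 + 0.12)
= 7540 * 1.12
= 8444.8


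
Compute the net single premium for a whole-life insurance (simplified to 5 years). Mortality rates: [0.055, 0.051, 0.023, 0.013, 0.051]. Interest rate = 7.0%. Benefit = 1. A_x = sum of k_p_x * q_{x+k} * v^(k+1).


v = 0.934579
Year 0: k_p_x=1.0, q=0.055, term=0.051402
Year 1: k_p_x=0.945, q=0.051, term=0.042095
Year 2: k_p_x=0.896805, q=0.023, term=0.016837
Year 3: k_p_x=0.876178, q=0.013, term=0.00869
Year 4: k_p_x=0.864788, q=0.051, term=0.031446
A_x = 0.1505


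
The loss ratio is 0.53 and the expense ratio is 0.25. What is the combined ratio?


Combined ratio = loss ratio + expense ratio
= 0.53 + 0.25
= 0.78


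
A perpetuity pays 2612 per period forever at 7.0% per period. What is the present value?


PV = PMT / i
= 2612 / 0.07
= 37314.2857


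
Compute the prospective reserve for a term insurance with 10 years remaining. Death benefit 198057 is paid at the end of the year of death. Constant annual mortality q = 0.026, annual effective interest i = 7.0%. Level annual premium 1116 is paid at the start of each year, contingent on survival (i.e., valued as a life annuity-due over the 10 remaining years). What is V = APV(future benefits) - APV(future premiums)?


v = 1/(1+i) = 0.934579
APV(future benefits) per unit = sum_{k=0}^{9} k_p_x * q * v^(k+1) = 0.165041
APV(future benefits) = 198057 * 0.165041 = 32687.5393
Life annuity-due factor ä_{x:10} = sum_{k=0}^{9} k_p_x * v^k = 6.792075
APV(future premiums) = 1116 * 6.792075 = 7579.9555
V = 32687.5393 - 7579.9555
= 25107.5838


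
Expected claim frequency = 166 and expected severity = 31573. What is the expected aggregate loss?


E[S] = E[N] * E[X]
= 166 * 31573
= 5.2411e+06


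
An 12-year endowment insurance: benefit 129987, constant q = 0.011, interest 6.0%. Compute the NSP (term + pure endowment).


Term component = 11374.4878
Pure endowment = 12_p_x * v^12 * benefit = 0.8757 * 0.496969 * 129987 = 56569.8512
NSP = 67944.3391


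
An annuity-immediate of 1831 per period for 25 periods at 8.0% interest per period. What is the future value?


FV = PMT * ((1+i)^n - 1) / i
= 1831 * ((1.08)^25 - 1) / 0.08
= 1831 * (6.848475 - 1) / 0.08
= 133856.9761


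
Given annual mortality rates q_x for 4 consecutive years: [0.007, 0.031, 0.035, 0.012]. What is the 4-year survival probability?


p_k = 1 - q_k for each year
Survival = product of (1 - q_k)
= 0.993 * 0.969 * 0.965 * 0.988
= 0.9174


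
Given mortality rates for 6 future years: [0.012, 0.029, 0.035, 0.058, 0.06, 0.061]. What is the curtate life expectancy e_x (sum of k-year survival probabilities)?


e_x = sum_{k=1}^{n} k_p_x
k_p_x values:
  1_p_x = 0.988
  2_p_x = 0.959348
  3_p_x = 0.925771
  4_p_x = 0.872076
  5_p_x = 0.819752
  6_p_x = 0.769747
e_x = 5.3347


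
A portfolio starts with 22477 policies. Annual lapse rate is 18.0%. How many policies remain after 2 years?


remaining = initial * (1 - lapse)^years
= 22477 * (1 - 0.18)^2
= 22477 * 0.6724
= 15113.5348


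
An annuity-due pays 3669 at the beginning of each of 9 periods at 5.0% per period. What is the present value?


PV_due = PMT * (1-(1+i)^(-n))/i * (1+i)
PV_immediate = 26078.5977
PV_due = 26078.5977 * 1.05
= 27382.5276


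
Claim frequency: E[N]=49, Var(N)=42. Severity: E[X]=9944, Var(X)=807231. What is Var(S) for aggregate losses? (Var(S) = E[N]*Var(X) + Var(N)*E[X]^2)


Var(S) = E[N]*Var(X) + Var(N)*E[X]^2
= 49*807231 + 42*9944^2
= 39554319 + 4153091712
= 4.1926e+09


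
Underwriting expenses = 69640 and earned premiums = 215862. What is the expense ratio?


Expense ratio = expenses / premiums
= 69640 / 215862
= 0.3226


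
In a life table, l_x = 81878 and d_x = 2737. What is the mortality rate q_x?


q_x = d_x / l_x
= 2737 / 81878
= 0.0334


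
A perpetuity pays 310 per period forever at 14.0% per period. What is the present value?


PV = PMT / i
= 310 / 0.14
= 2214.2857


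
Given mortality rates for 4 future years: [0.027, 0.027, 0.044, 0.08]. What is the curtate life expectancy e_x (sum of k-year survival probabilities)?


e_x = sum_{k=1}^{n} k_p_x
k_p_x values:
  1_p_x = 0.973
  2_p_x = 0.946729
  3_p_x = 0.905073
  4_p_x = 0.832667
e_x = 3.6575


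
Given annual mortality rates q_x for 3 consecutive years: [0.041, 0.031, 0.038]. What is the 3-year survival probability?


p_k = 1 - q_k for each year
Survival = product of (1 - q_k)
= 0.959 * 0.969 * 0.962
= 0.894


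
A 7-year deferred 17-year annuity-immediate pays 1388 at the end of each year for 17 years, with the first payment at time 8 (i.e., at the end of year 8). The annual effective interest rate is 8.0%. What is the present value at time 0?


PV at time 7 of the 17-year annuity-immediate:
a_n = 1388 * (1-(1+0.08)^(-17))/0.08 = 12660.8337
Discount back 7 years to time 0:
PV = 12660.8337 * (1+0.08)^(-7)
= 12660.8337 * 0.58349
= 7387.4749


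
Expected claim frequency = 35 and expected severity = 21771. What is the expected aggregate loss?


E[S] = E[N] * E[X]
= 35 * 21771
= 761985


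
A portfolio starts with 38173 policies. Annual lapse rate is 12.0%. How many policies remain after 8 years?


remaining = initial * (1 - lapse)^years
= 38173 * (1 - 0.12)^8
= 38173 * 0.359635
= 13728.3287
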